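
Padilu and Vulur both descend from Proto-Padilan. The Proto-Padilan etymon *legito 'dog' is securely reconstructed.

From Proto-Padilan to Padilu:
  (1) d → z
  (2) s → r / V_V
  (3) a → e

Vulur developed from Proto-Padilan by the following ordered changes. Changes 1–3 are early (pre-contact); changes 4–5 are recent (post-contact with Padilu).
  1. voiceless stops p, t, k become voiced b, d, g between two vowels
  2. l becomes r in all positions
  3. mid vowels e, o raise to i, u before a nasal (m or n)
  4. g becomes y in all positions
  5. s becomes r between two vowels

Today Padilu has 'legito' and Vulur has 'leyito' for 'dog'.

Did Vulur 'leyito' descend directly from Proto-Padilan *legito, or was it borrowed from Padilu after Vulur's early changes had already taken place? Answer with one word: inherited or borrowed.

If inherited, *legito would pass through all of Vulur's changes:
Vulur: *legito
  legito → legido   [intervocalic voicing]
  legido → regido   [unconditioned shift]
  regido (rule 3 does not apply)
  regido → reyido   [unconditioned shift]
  reyido (rule 5 does not apply)
  giving Vulur reyido.
If borrowed from Padilu 'legito' after the early changes, it would undergo only the recent ones:
  rule 4 (unconditioned shift): legito → leyito
  rule 5 (rhotacism): no change (leyito)
  ⇒ as a loan: leyito
Vulur 'leyito' matches the loan outcome 'leyito', not the inherited 'reyido' — it skipped the early Vulur changes, so it was borrowed from Padilu.

borrowed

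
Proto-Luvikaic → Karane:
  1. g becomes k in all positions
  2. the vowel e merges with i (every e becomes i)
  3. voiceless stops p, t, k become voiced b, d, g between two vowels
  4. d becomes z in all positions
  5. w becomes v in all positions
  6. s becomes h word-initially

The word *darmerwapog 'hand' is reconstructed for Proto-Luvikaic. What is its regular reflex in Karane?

Karane: *darmerwapog > darmerwapok > darmirwapok > darmirwabok > zarmirwabok > zarmirvabok  (by unconditioned shift, vowel merger, intervocalic voicing, unconditioned shift, unconditioned shift)

zarmirvabok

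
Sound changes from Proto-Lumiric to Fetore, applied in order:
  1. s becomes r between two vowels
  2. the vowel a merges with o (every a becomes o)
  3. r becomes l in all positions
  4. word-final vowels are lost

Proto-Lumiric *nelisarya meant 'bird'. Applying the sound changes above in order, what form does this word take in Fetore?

neliloly

Fetore: start from *nelisarya.
  rule 1 (rhotacism): nelisarya → nelirarya
  rule 2 (vowel merger): nelirarya → neliroryo
  rule 3 (unconditioned shift): neliroryo → nelilolyo
  rule 4 (apocope): nelilolyo → neliloly
  ⇒ Fetore neliloly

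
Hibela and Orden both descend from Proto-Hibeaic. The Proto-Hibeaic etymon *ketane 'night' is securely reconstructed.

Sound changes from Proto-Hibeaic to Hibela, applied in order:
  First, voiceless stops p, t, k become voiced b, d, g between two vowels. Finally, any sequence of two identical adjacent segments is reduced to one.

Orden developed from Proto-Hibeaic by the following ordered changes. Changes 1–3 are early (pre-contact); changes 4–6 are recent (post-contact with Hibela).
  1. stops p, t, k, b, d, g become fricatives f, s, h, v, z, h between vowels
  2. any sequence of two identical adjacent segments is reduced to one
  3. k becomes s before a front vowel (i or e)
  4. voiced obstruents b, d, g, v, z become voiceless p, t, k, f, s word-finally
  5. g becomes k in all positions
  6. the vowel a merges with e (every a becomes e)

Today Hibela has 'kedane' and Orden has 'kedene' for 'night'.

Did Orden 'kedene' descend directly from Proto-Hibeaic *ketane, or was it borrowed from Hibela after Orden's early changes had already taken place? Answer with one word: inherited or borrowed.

If inherited, *ketane would pass through all of Orden's changes:
Orden: *ketane > kesane > sesane > sesene  (by intervocalic lenition, palatalisation, vowel merger)
If borrowed from Hibela 'kedane' after the early changes, it would undergo only the recent ones:
  rule 4 (final devoicing): no change (kedane)
  rule 5 (unconditioned shift): no change (kedane)
  rule 6 (vowel merger): kedane → kedene
  ⇒ as a loan: kedene
Orden 'kedene' matches the loan outcome 'kedene', not the inherited 'sesene' — it skipped the early Orden changes, so it was borrowed from Hibela.

borrowed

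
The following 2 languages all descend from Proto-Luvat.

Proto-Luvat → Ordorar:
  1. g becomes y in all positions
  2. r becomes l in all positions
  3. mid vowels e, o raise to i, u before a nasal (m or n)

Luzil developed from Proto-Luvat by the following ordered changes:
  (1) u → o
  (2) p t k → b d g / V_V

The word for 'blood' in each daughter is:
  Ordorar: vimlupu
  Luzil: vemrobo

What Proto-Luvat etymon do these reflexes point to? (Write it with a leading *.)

Position 5: Ordorar has u, Luzil has o. Taking the neighbouring segments as reconstructed: Ordorar u can only go back to *u; Luzil o could go back to *o or *u — the one source consistent with every daughter is *u.
Position 7: Ordorar has u, Luzil has o. Taking the neighbouring segments as reconstructed: Ordorar u can only go back to *u; Luzil o could go back to *o or *u — the one source consistent with every daughter is *u.
Position 4: Ordorar has l, Luzil has r. Luzil preserves r here (none of its changes turn any other segment into r), so the proto-segment is *r.
Verify the candidate proto-form against each daughter:
Ordorar: *vemrupu
  vemrupu (rule 1 does not apply)
  vemrupu → vemlupu   [unconditioned shift]
  vemlupu → vimlupu   [pre-nasal raising]
  giving Ordorar vimlupu.
Luzil: *vemrupu
  vemrupu → vemropo   [vowel merger]
  vemropo → vemrobo   [intervocalic voicing]
  giving Luzil vemrobo.
*vemrupu is the unique common source.

*vemrupu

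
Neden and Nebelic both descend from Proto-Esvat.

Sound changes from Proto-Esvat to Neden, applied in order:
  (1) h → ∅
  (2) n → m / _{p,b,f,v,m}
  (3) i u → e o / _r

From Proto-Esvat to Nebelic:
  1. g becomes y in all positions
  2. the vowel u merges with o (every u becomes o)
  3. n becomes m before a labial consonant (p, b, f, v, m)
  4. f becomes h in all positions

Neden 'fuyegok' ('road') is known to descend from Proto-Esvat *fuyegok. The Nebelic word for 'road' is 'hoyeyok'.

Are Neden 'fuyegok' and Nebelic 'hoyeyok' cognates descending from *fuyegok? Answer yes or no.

Derive the expected Nebelic reflex of *fuyegok:
Nebelic: *fuyegok > fuyeyok > foyeyok > hoyeyok  (by unconditioned shift, vowel merger, unconditioned shift)
Nebelic 'hoyeyok' matches the regular reflex exactly, so the pair is cognate.

yes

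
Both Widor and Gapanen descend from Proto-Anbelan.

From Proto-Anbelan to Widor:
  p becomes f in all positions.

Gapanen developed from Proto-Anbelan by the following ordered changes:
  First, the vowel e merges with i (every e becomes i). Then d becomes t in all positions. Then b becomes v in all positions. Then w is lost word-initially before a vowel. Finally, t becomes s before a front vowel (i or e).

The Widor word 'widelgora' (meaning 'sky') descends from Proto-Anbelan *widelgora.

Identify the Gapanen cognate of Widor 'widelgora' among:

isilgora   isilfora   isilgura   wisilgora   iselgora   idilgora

isilgora

Gapanen: start from *widelgora.
  rule 1 (vowel merger): widelgora → widilgora
  rule 2 (unconditioned shift): widilgora → witilgora
  rule 3: no change — witilgora
  rule 4 (glide loss): witilgora → itilgora
  rule 5 (palatalisation): itilgora → isilgora
  ⇒ Gapanen isilgora
Only 'isilgora' matches the regular Gapanen development of *widelgora.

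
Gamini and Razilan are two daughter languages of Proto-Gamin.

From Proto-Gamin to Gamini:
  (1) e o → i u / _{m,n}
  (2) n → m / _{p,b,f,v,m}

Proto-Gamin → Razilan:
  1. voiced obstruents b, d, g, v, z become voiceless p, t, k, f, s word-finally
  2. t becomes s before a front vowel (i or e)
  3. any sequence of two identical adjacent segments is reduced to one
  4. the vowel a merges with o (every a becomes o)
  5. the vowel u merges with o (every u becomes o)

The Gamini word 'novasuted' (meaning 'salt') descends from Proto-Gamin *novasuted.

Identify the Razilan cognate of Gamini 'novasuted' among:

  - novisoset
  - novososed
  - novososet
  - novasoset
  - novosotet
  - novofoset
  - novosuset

Razilan: *novasuted
  novasuted → novasutet   [final devoicing]
  novasutet → novasuset   [palatalisation]
  novasuset (rule 3 does not apply)
  novasuset → novosuset   [vowel merger]
  novosuset → novososet   [vowel merger]
  giving Razilan novososet.
Among the options, 'novososet' alone shows every Razilan change applied in order.

novososet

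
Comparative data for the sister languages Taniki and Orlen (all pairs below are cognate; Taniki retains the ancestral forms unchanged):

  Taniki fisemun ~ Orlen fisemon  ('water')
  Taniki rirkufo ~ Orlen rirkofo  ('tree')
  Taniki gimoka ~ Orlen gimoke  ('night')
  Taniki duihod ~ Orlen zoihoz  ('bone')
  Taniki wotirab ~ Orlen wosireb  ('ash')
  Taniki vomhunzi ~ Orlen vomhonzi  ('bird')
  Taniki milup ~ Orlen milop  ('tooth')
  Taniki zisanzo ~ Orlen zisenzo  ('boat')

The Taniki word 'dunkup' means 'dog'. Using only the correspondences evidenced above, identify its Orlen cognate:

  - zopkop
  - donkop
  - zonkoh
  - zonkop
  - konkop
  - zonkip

duihod ~ zoihoz — Taniki d corresponds to Orlen z word-initially before a back vowel.
fisemun ~ fisemon, vomhunzi ~ vomhonzi — Taniki u corresponds to Orlen o after a consonant, before a nasal.
milup ~ milop — Taniki u corresponds to Orlen o after a consonant, before a labial obstruent.
Applying these to Taniki 'dunkup':
  dunkup → zunkup   (d→z word-initially before a back vowel)
  zunkup → zonkup   (u→o after a consonant, before a nasal)
  zonkup → zonkop   (u→o after a consonant, before a labial obstruent)
So the Orlen cognate is 'zonkop'.

zonkop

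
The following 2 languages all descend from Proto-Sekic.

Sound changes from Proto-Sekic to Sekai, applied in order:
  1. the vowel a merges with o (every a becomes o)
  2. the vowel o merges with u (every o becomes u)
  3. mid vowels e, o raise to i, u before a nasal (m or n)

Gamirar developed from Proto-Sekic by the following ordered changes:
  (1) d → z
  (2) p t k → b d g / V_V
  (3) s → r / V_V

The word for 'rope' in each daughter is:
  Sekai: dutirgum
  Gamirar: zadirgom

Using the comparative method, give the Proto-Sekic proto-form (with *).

*datirgom

Position 3: Sekai has t, Gamirar has d. Sekai preserves t here (none of its changes turn any other segment into t), so the proto-segment is *t.
Position 7: Sekai has u, Gamirar has o. Gamirar preserves o here (none of its changes turn any other segment into o), so the proto-segment is *o.
Position 1: Sekai has d, Gamirar has z. Sekai preserves d here (none of its changes turn any other segment into d), so the proto-segment is *d.
Verify the candidate proto-form against each daughter:
Sekai: *datirgom
  datirgom → dotirgom   [vowel merger]
  dotirgom → dutirgum   [vowel merger]
  dutirgum (rule 3 does not apply)
  giving Sekai dutirgum.
Gamirar: *datirgom
  datirgom → zatirgom   [unconditioned shift]
  zatirgom → zadirgom   [intervocalic voicing]
  zadirgom (rule 3 does not apply)
  giving Gamirar zadirgom.
Only *datirgom yields all of Sekai dutirgum, Gamirar zadirgom.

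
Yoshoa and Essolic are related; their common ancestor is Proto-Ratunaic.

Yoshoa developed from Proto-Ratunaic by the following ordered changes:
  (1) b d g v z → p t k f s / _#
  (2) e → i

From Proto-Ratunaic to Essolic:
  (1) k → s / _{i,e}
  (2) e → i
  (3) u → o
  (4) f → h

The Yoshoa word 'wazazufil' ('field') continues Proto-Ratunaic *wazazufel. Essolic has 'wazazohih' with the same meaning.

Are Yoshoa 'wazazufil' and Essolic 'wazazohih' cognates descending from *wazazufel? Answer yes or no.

no

Derive the expected Essolic reflex of *wazazufel:
Essolic: *wazazufel
  wazazufel (rule 1 does not apply)
  wazazufel → wazazufil   [vowel merger]
  wazazufil → wazazofil   [vowel merger]
  wazazofil → wazazohil   [unconditioned shift]
  giving Essolic wazazohil.
The regular Essolic reflex would be 'wazazohil', but the attested form is 'wazazohih'. The correspondence is irregular, so they are not cognates (the Essolic form has a different source).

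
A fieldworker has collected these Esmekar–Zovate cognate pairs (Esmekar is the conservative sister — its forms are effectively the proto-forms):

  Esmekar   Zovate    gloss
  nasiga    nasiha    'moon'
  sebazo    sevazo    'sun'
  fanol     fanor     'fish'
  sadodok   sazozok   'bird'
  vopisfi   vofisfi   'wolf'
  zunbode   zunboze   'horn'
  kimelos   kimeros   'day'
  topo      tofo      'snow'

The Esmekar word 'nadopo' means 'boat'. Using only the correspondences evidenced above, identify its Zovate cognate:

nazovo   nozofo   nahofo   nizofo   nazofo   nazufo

sadodok ~ sazozok — Esmekar d corresponds to Zovate z between vowels (before a back vowel).
topo ~ tofo — Esmekar p corresponds to Zovate f between vowels (before a back vowel).
Applying these to Esmekar 'nadopo':
  nadopo → nazopo   (d→z between vowels (before a back vowel))
  nazopo → nazofo   (p→f between vowels (before a back vowel))
So the Zovate cognate is 'nazofo'.

nazofo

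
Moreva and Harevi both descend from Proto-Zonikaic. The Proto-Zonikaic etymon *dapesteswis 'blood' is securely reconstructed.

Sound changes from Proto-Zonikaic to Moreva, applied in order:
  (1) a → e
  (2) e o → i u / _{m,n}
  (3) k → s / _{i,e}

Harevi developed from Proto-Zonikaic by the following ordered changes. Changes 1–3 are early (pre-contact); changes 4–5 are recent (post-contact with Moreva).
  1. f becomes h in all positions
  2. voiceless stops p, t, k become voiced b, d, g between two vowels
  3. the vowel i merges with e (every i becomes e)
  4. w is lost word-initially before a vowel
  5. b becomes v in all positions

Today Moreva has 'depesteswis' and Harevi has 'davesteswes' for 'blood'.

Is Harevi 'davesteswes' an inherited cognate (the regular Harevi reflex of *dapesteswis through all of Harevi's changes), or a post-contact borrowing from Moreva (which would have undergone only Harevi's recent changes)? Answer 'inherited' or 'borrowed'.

inherited

If inherited, *dapesteswis would pass through all of Harevi's changes:
Harevi: *dapesteswis
  dapesteswis (rule 1 does not apply)
  dapesteswis → dabesteswis   [intervocalic voicing]
  dabesteswis → dabesteswes   [vowel merger]
  dabesteswes (rule 4 does not apply)
  dabesteswes → davesteswes   [unconditioned shift]
  giving Harevi davesteswes.
If borrowed from Moreva 'depesteswis' after the early changes, it would undergo only the recent ones:
  rule 4 (glide loss): no change (depesteswis)
  rule 5 (unconditioned shift): no change (depesteswis)
  ⇒ as a loan: depesteswis
Harevi 'davesteswes' matches the inherited outcome exactly, so it is an inherited cognate, not a loan.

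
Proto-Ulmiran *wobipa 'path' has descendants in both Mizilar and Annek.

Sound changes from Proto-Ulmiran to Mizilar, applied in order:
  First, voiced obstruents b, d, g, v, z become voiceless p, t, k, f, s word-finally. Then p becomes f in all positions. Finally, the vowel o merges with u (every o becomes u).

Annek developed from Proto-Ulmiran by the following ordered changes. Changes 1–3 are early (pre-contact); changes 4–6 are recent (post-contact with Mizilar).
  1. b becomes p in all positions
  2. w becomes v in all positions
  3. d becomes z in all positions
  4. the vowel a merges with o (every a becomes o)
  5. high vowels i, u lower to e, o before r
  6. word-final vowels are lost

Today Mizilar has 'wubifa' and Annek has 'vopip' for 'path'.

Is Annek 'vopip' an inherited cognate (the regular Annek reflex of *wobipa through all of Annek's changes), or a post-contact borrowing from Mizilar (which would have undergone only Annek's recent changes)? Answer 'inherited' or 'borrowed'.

If inherited, *wobipa would pass through all of Annek's changes:
Annek: *wobipa
  wobipa → wopipa   [unconditioned shift]
  wopipa → vopipa   [unconditioned shift]
  vopipa (rule 3 does not apply)
  vopipa → vopipo   [vowel merger]
  vopipo (rule 5 does not apply)
  vopipo → vopip   [apocope]
  giving Annek vopip.
If borrowed from Mizilar 'wubifa' after the early changes, it would undergo only the recent ones:
  rule 4 (vowel merger): wubifa → wubifo
  rule 5 (pre-rhotic lowering): no change (wubifo)
  rule 6 (apocope): wubifo → wubif
  ⇒ as a loan: wubif
Annek 'vopip' matches the inherited outcome exactly, so it is an inherited cognate, not a loan.

inherited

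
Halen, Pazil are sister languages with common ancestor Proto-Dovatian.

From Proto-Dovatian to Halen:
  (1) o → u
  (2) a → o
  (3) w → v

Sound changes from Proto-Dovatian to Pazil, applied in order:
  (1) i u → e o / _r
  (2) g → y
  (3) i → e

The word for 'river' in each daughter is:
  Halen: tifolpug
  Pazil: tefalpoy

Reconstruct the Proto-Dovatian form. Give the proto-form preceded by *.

*tifalpog

Position 2: Halen has i, Pazil has e. Halen preserves i here (none of its changes turn any other segment into i), so the proto-segment is *i.
Position 7: Halen has u, Pazil has o. Taking the neighbouring segments as reconstructed: Halen u could go back to *o or *u; Pazil o can only go back to *o — the one source consistent with every daughter is *o.
Position 4: Halen has o, Pazil has a. Pazil preserves a here (none of its changes turn any other segment into a), so the proto-segment is *a.
This points to *tifalpog. Verify forward in each daughter:
Halen: *tifalpog
  tifalpog → tifalpug   [vowel merger]
  tifalpug → tifolpug   [vowel merger]
  tifolpug (rule 3 does not apply)
  giving Halen tifolpug.
Pazil: *tifalpog > tifalpoy > tefalpoy  (by unconditioned shift, vowel merger)
*tifalpog is the unique common source.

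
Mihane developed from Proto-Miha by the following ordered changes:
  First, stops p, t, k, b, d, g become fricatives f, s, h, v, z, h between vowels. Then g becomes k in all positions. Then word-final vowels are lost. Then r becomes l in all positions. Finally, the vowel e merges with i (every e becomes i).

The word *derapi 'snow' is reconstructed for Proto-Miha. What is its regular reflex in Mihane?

dilaf

Mihane: *derapi
  derapi → derafi   [intervocalic lenition]
  derafi (rule 2 does not apply)
  derafi → deraf   [apocope]
  deraf → delaf   [unconditioned shift]
  delaf → dilaf   [vowel merger]
  giving Mihane dilaf.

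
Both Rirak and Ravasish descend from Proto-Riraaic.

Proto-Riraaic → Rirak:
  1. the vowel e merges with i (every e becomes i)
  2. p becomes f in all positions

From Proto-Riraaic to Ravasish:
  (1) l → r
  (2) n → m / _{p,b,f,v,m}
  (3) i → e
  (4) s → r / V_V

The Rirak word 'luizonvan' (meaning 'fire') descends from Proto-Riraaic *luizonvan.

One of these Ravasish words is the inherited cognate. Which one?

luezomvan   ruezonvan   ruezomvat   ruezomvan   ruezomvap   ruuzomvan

Ravasish: start from *luizonvan.
  rule 1 (unconditioned shift): luizonvan → ruizonvan
  rule 2 (nasal place assimilation): ruizonvan → ruizomvan
  rule 3 (vowel merger): ruizomvan → ruezomvan
  rule 4: no change — ruezomvan
  ⇒ Ravasish ruezomvan
Among the options, 'ruezomvan' alone shows every Ravasish change applied in order.

ruezomvan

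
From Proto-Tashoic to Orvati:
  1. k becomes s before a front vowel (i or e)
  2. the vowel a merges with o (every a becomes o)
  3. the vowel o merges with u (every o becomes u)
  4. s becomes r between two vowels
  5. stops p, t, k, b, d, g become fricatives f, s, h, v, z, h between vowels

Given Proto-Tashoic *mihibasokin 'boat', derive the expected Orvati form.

mihivururin

Orvati: *mihibasokin > mihibasosin > mihibososin > mihibususin > mihibururin > mihivururin  (by palatalisation, vowel merger, vowel merger, rhotacism, intervocalic lenition)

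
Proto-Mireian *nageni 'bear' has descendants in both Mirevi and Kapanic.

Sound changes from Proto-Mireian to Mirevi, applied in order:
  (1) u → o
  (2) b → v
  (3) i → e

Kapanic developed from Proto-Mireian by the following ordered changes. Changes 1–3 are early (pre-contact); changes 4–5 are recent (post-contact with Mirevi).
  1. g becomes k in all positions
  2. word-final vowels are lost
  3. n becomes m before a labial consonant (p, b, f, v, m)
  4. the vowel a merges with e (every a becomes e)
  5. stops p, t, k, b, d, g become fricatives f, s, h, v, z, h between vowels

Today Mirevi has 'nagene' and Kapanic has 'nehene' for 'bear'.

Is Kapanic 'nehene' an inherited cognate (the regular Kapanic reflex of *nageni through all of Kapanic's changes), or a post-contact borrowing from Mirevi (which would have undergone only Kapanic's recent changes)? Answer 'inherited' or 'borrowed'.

borrowed

If inherited, *nageni would pass through all of Kapanic's changes:
Kapanic: start from *nageni.
  rule 1 (unconditioned shift): nageni → nakeni
  rule 2 (apocope): nakeni → naken
  rule 3: no change — naken
  rule 4 (vowel merger): naken → neken
  rule 5 (intervocalic lenition): neken → nehen
  ⇒ Kapanic nehen
If borrowed from Mirevi 'nagene' after the early changes, it would undergo only the recent ones:
  rule 4 (vowel merger): nagene → negene
  rule 5 (intervocalic lenition): negene → nehene
  ⇒ as a loan: nehene
Kapanic 'nehene' matches the loan outcome 'nehene', not the inherited 'nehen' — it skipped the early Kapanic changes, so it was borrowed from Mirevi.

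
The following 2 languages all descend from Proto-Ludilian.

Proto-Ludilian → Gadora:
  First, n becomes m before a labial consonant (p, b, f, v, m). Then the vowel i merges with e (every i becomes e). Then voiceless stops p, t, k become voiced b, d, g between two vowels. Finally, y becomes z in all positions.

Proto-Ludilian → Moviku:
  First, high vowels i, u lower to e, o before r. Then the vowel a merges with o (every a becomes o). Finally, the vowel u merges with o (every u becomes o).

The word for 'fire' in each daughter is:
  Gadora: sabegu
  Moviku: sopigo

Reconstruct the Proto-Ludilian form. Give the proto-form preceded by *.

Position 2: Gadora has a, Moviku has o. Gadora preserves a here (none of its changes turn any other segment into a), so the proto-segment is *a.
Position 6: Gadora has u, Moviku has o. Gadora preserves u here (none of its changes turn any other segment into u), so the proto-segment is *u.
Position 3: Gadora has b, Moviku has p. Moviku preserves p here (none of its changes turn any other segment into p), so the proto-segment is *p.
This points to *sapigu. Verify forward in each daughter:
Gadora: *sapigu
  sapigu (rule 1 does not apply)
  sapigu → sapegu   [vowel merger]
  sapegu → sabegu   [intervocalic voicing]
  sabegu (rule 4 does not apply)
  giving Gadora sabegu.
Moviku: *sapigu > sopigu > sopigo  (by vowel merger, vowel merger)
*sapigu is the unique common source.

*sapigu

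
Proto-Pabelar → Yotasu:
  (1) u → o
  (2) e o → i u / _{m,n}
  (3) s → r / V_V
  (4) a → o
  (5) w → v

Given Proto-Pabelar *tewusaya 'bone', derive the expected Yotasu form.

Yotasu: *tewusaya
  tewusaya → tewosaya   [vowel merger]
  tewosaya (rule 2 does not apply)
  tewosaya → teworaya   [rhotacism]
  teworaya → teworoyo   [vowel merger]
  teworoyo → tevoroyo   [unconditioned shift]
  giving Yotasu tevoroyo.

tevoroyo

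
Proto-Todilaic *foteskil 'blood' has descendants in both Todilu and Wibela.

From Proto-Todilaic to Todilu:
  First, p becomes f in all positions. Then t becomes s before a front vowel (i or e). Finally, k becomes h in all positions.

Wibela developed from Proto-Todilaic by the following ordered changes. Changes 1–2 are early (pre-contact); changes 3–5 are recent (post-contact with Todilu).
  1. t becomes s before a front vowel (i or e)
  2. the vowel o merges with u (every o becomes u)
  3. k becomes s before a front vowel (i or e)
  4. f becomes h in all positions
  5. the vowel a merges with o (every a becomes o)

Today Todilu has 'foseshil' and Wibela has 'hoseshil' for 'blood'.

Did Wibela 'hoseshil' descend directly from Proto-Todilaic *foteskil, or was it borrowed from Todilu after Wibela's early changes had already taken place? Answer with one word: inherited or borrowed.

If inherited, *foteskil would pass through all of Wibela's changes:
Wibela: *foteskil
  foteskil → foseskil   [palatalisation]
  foseskil → fuseskil   [vowel merger]
  fuseskil → fusessil   [palatalisation]
  fusessil → husessil   [unconditioned shift]
  husessil (rule 5 does not apply)
  giving Wibela husessil.
If borrowed from Todilu 'foseshil' after the early changes, it would undergo only the recent ones:
  rule 3 (palatalisation): no change (foseshil)
  rule 4 (unconditioned shift): foseshil → hoseshil
  rule 5 (vowel merger): no change (hoseshil)
  ⇒ as a loan: hoseshil
Wibela 'hoseshil' matches the loan outcome 'hoseshil', not the inherited 'husessil' — it skipped the early Wibela changes, so it was borrowed from Todilu.

borrowed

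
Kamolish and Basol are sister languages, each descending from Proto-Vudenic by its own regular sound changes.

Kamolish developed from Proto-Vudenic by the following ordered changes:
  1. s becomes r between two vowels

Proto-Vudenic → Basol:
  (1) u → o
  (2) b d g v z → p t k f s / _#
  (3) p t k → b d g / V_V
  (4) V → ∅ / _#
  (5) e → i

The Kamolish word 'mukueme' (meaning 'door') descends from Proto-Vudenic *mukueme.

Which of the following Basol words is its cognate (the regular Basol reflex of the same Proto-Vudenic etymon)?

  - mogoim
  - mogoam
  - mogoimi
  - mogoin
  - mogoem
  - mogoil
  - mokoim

mogoim

Basol: *mukueme > mokoeme > mogoeme > mogoem > mogoim  (by vowel merger, intervocalic voicing, apocope, vowel merger)
Only 'mogoim' matches the regular Basol development of *mukueme.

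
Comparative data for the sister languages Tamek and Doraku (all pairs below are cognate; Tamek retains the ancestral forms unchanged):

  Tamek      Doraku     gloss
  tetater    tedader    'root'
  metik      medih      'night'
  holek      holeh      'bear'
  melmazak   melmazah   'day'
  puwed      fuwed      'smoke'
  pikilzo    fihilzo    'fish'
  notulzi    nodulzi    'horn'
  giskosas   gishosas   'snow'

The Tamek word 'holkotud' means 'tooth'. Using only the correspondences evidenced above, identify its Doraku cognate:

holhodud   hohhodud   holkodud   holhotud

holhodud

giskosas ~ gishosas — Tamek k corresponds to Doraku h after a consonant, before a back vowel.
notulzi ~ nodulzi — Tamek t corresponds to Doraku d between vowels (before a back vowel).
Applying these to Tamek 'holkotud':
  holkotud → holhotud   (k→h after a consonant, before a back vowel)
  holhotud → holhodud   (t→d between vowels (before a back vowel))
So the Doraku cognate is 'holhodud'.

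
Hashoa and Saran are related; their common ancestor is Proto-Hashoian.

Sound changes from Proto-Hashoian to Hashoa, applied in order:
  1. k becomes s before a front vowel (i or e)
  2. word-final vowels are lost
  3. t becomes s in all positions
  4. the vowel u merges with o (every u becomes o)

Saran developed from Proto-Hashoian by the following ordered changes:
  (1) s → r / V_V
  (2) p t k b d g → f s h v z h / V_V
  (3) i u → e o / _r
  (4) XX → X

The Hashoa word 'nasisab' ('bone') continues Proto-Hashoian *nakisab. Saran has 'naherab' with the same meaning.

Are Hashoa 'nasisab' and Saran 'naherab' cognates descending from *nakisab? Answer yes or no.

yes

Derive the expected Saran reflex of *nakisab:
Saran: start from *nakisab.
  rule 1 (rhotacism): nakisab → nakirab
  rule 2 (intervocalic lenition): nakirab → nahirab
  rule 3 (pre-rhotic lowering): nahirab → naherab
  rule 4: no change — naherab
  ⇒ Saran naherab
Saran 'naherab' matches the regular reflex exactly, so the pair is cognate.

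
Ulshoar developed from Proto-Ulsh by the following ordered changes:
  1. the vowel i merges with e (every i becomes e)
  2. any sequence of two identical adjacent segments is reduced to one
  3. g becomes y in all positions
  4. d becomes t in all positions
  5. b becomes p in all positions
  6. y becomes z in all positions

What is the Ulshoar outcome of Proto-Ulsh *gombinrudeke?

zompenruteke

Ulshoar: *gombinrudeke > gombenrudeke > yombenrudeke > yombenruteke > yompenruteke > zompenruteke  (by vowel merger, unconditioned shift, unconditioned shift, unconditioned shift, unconditioned shift)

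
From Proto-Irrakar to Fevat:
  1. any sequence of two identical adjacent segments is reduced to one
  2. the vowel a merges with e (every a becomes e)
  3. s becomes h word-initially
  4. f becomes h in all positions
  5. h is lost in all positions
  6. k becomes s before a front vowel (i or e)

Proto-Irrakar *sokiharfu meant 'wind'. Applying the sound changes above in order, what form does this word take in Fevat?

Fevat: start from *sokiharfu.
  rule 1: no change — sokiharfu
  rule 2 (vowel merger): sokiharfu → sokiherfu
  rule 3 (debuccalisation): sokiherfu → hokiherfu
  rule 4 (unconditioned shift): hokiherfu → hokiherhu
  rule 5 (h-loss): hokiherhu → okieru
  rule 6 (palatalisation): okieru → osieru
  ⇒ Fevat osieru

osieru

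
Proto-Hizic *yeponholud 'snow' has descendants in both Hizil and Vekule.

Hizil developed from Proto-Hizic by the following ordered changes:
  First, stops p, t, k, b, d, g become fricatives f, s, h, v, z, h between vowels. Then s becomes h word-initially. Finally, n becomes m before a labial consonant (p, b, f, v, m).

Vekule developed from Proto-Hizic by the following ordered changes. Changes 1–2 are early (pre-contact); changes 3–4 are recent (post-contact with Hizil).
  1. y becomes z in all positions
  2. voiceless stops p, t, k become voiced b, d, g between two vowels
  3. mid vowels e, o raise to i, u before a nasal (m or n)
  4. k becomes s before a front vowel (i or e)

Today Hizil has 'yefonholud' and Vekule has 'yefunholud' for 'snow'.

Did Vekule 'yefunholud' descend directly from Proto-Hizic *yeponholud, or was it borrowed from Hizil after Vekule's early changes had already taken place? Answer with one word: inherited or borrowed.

borrowed

If inherited, *yeponholud would pass through all of Vekule's changes:
Vekule: *yeponholud > zeponholud > zebonholud > zebunholud  (by unconditioned shift, intervocalic voicing, pre-nasal raising)
If borrowed from Hizil 'yefonholud' after the early changes, it would undergo only the recent ones:
  rule 3 (pre-nasal raising): yefonholud → yefunholud
  rule 4 (palatalisation): no change (yefunholud)
  ⇒ as a loan: yefunholud
Vekule 'yefunholud' matches the loan outcome 'yefunholud', not the inherited 'zebunholud' — it skipped the early Vekule changes, so it was borrowed from Hizil.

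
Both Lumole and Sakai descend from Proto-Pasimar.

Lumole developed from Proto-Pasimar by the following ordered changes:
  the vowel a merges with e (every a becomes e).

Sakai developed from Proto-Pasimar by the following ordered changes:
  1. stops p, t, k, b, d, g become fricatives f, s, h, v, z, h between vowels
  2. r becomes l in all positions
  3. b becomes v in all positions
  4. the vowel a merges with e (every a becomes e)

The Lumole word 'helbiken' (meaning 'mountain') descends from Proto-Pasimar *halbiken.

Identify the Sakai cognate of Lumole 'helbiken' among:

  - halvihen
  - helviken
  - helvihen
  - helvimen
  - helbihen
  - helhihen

helvihen

Sakai: *halbiken
  halbiken → halbihen   [intervocalic lenition]
  halbihen (rule 2 does not apply)
  halbihen → halvihen   [unconditioned shift]
  halvihen → helvihen   [vowel merger]
  giving Sakai helvihen.
Among the options, 'helvihen' alone shows every Sakai change applied in order.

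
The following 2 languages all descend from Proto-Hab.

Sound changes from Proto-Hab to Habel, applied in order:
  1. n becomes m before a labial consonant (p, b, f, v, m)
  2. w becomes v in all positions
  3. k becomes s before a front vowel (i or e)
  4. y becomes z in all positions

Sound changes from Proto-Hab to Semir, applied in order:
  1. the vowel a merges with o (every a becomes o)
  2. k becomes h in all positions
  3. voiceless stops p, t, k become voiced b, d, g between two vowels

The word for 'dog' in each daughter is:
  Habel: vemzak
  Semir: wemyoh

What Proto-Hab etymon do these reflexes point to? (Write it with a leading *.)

*wemyak

Position 6: Habel has k, Semir has h. Habel preserves k here (none of its changes turn any other segment into k), so the proto-segment is *k.
Position 5: Habel has a, Semir has o. Habel preserves a here (none of its changes turn any other segment into a), so the proto-segment is *a.
This points to *wemyak. Verify forward in each daughter:
Habel: start from *wemyak.
  rule 1: no change — wemyak
  rule 2 (unconditioned shift): wemyak → vemyak
  rule 3: no change — vemyak
  rule 4 (unconditioned shift): vemyak → vemzak
  ⇒ Habel vemzak
Semir: *wemyak
  wemyak → wemyok   [vowel merger]
  wemyok → wemyoh   [unconditioned shift]
  wemyoh (rule 3 does not apply)
  giving Semir wemyoh.
Only *wemyak yields all of Habel vemzak, Semir wemyoh.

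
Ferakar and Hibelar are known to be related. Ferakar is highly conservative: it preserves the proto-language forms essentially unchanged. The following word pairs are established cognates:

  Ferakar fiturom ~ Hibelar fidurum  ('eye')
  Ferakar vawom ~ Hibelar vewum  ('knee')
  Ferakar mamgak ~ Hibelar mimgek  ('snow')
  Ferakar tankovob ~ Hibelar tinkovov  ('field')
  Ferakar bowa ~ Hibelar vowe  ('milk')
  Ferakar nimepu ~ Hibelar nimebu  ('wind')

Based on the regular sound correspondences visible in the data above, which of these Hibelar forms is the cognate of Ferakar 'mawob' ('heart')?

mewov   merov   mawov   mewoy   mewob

vawom ~ vewum, mamgak ~ mimgek — Ferakar a corresponds to Hibelar e after a consonant, before a consonant other than r, m, n, p, b, f, v.
tankovob ~ tinkovov — Ferakar b corresponds to Hibelar v word-finally.
Applying these to Ferakar 'mawob':
  mawob → mewob   (a→e after a consonant, before a consonant other than r, m, n, p, b, f, v)
  mewob → mewov   (b→v word-finally)
So the Hibelar cognate is 'mewov'.

mewov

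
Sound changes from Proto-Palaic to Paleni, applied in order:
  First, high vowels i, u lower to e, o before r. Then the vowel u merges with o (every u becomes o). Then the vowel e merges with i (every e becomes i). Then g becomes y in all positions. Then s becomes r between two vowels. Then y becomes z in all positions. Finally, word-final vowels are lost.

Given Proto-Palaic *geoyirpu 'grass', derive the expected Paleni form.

Paleni: *geoyirpu > geoyerpu > geoyerpo > gioyirpo > yioyirpo > ziozirpo > ziozirp  (by pre-rhotic lowering, vowel merger, vowel merger, unconditioned shift, unconditioned shift, apocope)

ziozirp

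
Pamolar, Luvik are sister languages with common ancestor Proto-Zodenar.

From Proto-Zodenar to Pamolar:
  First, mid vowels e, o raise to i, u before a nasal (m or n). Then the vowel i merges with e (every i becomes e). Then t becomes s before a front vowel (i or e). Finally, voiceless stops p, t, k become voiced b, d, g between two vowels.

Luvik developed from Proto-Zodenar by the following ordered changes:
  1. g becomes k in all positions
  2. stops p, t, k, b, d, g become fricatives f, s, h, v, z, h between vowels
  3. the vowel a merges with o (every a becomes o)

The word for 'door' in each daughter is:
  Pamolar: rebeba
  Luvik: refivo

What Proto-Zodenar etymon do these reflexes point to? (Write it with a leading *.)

Position 3: Pamolar has b, Luvik has f. Taking the neighbouring segments as reconstructed: Pamolar b could go back to *p or *b; Luvik f could go back to *p or *f — the one source consistent with every daughter is *p.
Position 4: Pamolar has e, Luvik has i. Luvik preserves i here (none of its changes turn any other segment into i), so the proto-segment is *i.
This points to *repiba. Verify forward in each daughter:
Pamolar: *repiba
  repiba (rule 1 does not apply)
  repiba → repeba   [vowel merger]
  repeba (rule 3 does not apply)
  repeba → rebeba   [intervocalic voicing]
  giving Pamolar rebeba.
Luvik: *repiba > refiva > refivo  (by intervocalic lenition, vowel merger)
*repiba is the unique common source.

*repiba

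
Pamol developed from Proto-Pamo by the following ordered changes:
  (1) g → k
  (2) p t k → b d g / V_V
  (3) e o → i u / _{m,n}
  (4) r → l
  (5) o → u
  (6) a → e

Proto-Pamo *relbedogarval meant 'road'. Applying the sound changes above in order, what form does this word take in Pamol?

lelbedugelvel

Pamol: start from *relbedogarval.
  rule 1 (unconditioned shift): relbedogarval → relbedokarval
  rule 2 (intervocalic voicing): relbedokarval → relbedogarval
  rule 3: no change — relbedogarval
  rule 4 (unconditioned shift): relbedogarval → lelbedogalval
  rule 5 (vowel merger): lelbedogalval → lelbedugalval
  rule 6 (vowel merger): lelbedugalval → lelbedugelvel
  ⇒ Pamol lelbedugelvel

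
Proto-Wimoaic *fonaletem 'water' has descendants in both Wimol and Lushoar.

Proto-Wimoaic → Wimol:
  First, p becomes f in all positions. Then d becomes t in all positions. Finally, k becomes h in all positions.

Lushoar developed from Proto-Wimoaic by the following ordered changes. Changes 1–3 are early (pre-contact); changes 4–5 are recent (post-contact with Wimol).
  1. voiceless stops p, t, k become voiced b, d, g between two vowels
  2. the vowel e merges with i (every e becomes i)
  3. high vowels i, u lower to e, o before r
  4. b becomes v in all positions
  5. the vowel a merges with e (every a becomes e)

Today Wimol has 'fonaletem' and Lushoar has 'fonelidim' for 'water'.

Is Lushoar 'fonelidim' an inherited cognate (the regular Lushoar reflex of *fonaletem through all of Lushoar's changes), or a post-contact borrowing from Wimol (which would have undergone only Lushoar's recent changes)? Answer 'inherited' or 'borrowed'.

inherited

If inherited, *fonaletem would pass through all of Lushoar's changes:
Lushoar: *fonaletem
  fonaletem → fonaledem   [intervocalic voicing]
  fonaledem → fonalidim   [vowel merger]
  fonalidim (rule 3 does not apply)
  fonalidim (rule 4 does not apply)
  fonalidim → fonelidim   [vowel merger]
  giving Lushoar fonelidim.
If borrowed from Wimol 'fonaletem' after the early changes, it would undergo only the recent ones:
  rule 4 (unconditioned shift): no change (fonaletem)
  rule 5 (vowel merger): fonaletem → foneletem
  ⇒ as a loan: foneletem
Lushoar 'fonelidim' matches the inherited outcome exactly, so it is an inherited cognate, not a loan.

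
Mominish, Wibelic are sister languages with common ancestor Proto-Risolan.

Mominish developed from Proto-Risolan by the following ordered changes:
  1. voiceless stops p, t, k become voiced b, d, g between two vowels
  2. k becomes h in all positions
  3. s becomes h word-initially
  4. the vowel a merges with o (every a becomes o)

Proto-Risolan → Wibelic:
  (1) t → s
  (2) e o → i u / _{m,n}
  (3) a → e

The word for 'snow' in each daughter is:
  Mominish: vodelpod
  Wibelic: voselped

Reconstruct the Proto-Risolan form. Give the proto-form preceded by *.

*votelpad

Position 7: Mominish has o, Wibelic has e. Taking the neighbouring segments as reconstructed: Mominish o could go back to *a or *o; Wibelic e could go back to *a or *e — the one source consistent with every daughter is *a.
Position 3: Mominish has d, Wibelic has s. Taking the neighbouring segments as reconstructed: Mominish d could go back to *t or *d; Wibelic s could go back to *t or *s — the one source consistent with every daughter is *t.
Verify the candidate proto-form against each daughter:
Mominish: *votelpad > vodelpad > vodelpod  (by intervocalic voicing, vowel merger)
Wibelic: *votelpad
  votelpad → voselpad   [unconditioned shift]
  voselpad (rule 2 does not apply)
  voselpad → voselped   [vowel merger]
  giving Wibelic voselped.
No other proto-form is consistent with every reflex, so the reconstruction is *votelpad.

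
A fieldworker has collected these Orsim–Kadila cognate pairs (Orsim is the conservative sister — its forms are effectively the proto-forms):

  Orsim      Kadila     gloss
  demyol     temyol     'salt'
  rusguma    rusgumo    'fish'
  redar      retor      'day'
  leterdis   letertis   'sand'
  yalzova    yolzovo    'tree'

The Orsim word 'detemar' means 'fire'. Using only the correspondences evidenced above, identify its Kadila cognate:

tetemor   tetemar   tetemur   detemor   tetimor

tetemor

demyol ~ temyol — Orsim d corresponds to Kadila t word-initially before a front vowel.
redar ~ retor — Orsim a corresponds to Kadila o after a consonant, before r.
Applying these to Orsim 'detemar':
  detemar → tetemar   (d→t word-initially before a front vowel)
  tetemar → tetemor   (a→o after a consonant, before r)
So the Kadila cognate is 'tetemor'.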